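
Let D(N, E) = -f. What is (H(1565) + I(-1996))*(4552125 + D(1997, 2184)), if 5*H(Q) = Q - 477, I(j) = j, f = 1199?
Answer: -40466833992/5 ≈ -8.0934e+9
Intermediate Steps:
H(Q) = -477/5 + Q/5 (H(Q) = (Q - 477)/5 = (-477 + Q)/5 = -477/5 + Q/5)
D(N, E) = -1199 (D(N, E) = -1*1199 = -1199)
(H(1565) + I(-1996))*(4552125 + D(1997, 2184)) = ((-477/5 + (⅕)*1565) - 1996)*(4552125 - 1199) = ((-477/5 + 313) - 1996)*4550926 = (1088/5 - 1996)*4550926 = -8892/5*4550926 = -40466833992/5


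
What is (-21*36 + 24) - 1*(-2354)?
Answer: 1622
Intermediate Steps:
(-21*36 + 24) - 1*(-2354) = (-756 + 24) + 2354 = -732 + 2354 = 1622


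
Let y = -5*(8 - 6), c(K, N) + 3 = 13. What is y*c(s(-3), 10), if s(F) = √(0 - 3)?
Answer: -100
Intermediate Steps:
s(F) = I*√3 (s(F) = √(-3) = I*√3)
c(K, N) = 10 (c(K, N) = -3 + 13 = 10)
y = -10 (y = -5*2 = -10)
y*c(s(-3), 10) = -10*10 = -100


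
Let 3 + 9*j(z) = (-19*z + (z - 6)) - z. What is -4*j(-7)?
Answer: -496/9 ≈ -55.111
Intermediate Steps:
j(z) = -1 - 19*z/9 (j(z) = -⅓ + ((-19*z + (z - 6)) - z)/9 = -⅓ + ((-19*z + (-6 + z)) - z)/9 = -⅓ + ((-6 - 18*z) - z)/9 = -⅓ + (-6 - 19*z)/9 = -⅓ + (-⅔ - 19*z/9) = -1 - 19*z/9)
-4*j(-7) = -4*(-1 - 19/9*(-7)) = -4*(-1 + 133/9) = -4*124/9 = -496/9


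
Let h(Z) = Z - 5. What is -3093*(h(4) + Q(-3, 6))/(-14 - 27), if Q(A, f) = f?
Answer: 15465/41 ≈ 377.20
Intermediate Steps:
h(Z) = -5 + Z
-3093*(h(4) + Q(-3, 6))/(-14 - 27) = -3093*((-5 + 4) + 6)/(-14 - 27) = -3093*(-1 + 6)/(-41) = -15465*(-1)/41 = -3093*(-5/41) = 15465/41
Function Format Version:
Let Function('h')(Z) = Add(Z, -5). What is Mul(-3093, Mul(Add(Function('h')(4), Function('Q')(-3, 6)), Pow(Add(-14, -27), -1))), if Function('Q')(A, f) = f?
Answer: Rational(15465, 41) ≈ 377.20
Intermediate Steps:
Function('h')(Z) = Add(-5, Z)
Mul(-3093, Mul(Add(Function('h')(4), Function('Q')(-3, 6)), Pow(Add(-14, -27), -1))) = Mul(-3093, Mul(Add(Add(-5, 4), 6), Pow(Add(-14, -27), -1))) = Mul(-3093, Mul(Add(-1, 6), Pow(-41, -1))) = Mul(-3093, Mul(5, Rational(-1, 41))) = Mul(-3093, Rational(-5, 41)) = Rational(15465, 41)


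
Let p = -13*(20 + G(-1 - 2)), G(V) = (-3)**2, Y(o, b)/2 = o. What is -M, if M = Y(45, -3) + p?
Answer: 287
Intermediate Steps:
Y(o, b) = 2*o
G(V) = 9
p = -377 (p = -13*(20 + 9) = -13*29 = -377)
M = -287 (M = 2*45 - 377 = 90 - 377 = -287)
-M = -1*(-287) = 287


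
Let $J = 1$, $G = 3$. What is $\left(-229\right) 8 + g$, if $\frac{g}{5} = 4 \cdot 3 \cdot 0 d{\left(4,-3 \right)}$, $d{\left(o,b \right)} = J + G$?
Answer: $-1832$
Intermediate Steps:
$d{\left(o,b \right)} = 4$ ($d{\left(o,b \right)} = 1 + 3 = 4$)
$g = 0$ ($g = 5 \cdot 4 \cdot 3 \cdot 0 \cdot 4 = 5 \cdot 12 \cdot 0 \cdot 4 = 5 \cdot 0 \cdot 4 = 5 \cdot 0 = 0$)
$\left(-229\right) 8 + g = \left(-229\right) 8 + 0 = -1832 + 0 = -1832$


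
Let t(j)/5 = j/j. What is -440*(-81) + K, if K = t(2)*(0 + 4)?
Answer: 35660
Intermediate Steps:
t(j) = 5 (t(j) = 5*(j/j) = 5*1 = 5)
K = 20 (K = 5*(0 + 4) = 5*4 = 20)
-440*(-81) + K = -440*(-81) + 20 = 35640 + 20 = 35660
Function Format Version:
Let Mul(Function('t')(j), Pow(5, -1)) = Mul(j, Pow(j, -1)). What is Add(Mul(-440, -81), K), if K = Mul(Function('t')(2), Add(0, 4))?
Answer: 35660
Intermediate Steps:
Function('t')(j) = 5 (Function('t')(j) = Mul(5, Mul(j, Pow(j, -1))) = Mul(5, 1) = 5)
K = 20 (K = Mul(5, Add(0, 4)) = Mul(5, 4) = 20)
Add(Mul(-440, -81), K) = Add(Mul(-440, -81), 20) = Add(35640, 20) = 35660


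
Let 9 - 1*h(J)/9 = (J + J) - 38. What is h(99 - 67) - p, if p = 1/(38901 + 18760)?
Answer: -8822134/57661 ≈ -153.00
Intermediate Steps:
h(J) = 423 - 18*J (h(J) = 81 - 9*((J + J) - 38) = 81 - 9*(2*J - 38) = 81 - 9*(-38 + 2*J) = 81 + (342 - 18*J) = 423 - 18*J)
p = 1/57661 ≈ 1.7343e-5
h(99 - 67) - p = (423 - 18*(99 - 67)) - 1*1/57661 = (423 - 18*32) - 1/57661 = (423 - 576) - 1/57661 = -153 - 1/57661 = -8822134/57661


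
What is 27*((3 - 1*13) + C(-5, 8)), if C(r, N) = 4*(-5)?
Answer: -810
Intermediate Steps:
C(r, N) = -20
27*((3 - 1*13) + C(-5, 8)) = 27*((3 - 1*13) - 20) = 27*((3 - 13) - 20) = 27*(-10 - 20) = 27*(-30) = -810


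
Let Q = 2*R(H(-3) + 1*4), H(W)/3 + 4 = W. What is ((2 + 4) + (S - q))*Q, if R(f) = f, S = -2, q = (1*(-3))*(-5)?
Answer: 374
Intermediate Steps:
H(W) = -12 + 3*W
q = 15 (q = -3*(-5) = 15)
Q = -34 (Q = 2*((-12 + 3*(-3)) + 1*4) = 2*((-12 - 9) + 4) = 2*(-21 + 4) = 2*(-17) = -34)
((2 + 4) + (S - q))*Q = ((2 + 4) + (-2 - 1*15))*(-34) = (6 + (-2 - 15))*(-34) = (6 - 17)*(-34) = -11*(-34) = 374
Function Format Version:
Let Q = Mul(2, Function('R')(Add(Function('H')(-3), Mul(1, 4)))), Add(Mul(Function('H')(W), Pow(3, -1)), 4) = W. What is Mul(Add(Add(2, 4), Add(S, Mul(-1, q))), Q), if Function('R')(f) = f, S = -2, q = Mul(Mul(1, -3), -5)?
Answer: 374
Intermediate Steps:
Function('H')(W) = Add(-12, Mul(3, W))
q = 15 (q = Mul(-3, -5) = 15)
Q = -34 (Q = Mul(2, Add(Add(-12, Mul(3, -3)), Mul(1, 4))) = Mul(2, Add(Add(-12, -9), 4)) = Mul(2, Add(-21, 4)) = Mul(2, -17) = -34)
Mul(Add(Add(2, 4), Add(S, Mul(-1, q))), Q) = Mul(Add(Add(2, 4), Add(-2, Mul(-1, 15))), -34) = Mul(Add(6, Add(-2, -15)), -34) = Mul(Add(6, -17), -34) = Mul(-11, -34) = 374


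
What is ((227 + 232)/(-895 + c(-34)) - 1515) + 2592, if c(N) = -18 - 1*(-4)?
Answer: 108726/101 ≈ 1076.5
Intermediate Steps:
c(N) = -14 (c(N) = -18 + 4 = -14)
((227 + 232)/(-895 + c(-34)) - 1515) + 2592 = ((227 + 232)/(-895 - 14) - 1515) + 2592 = (459/(-909) - 1515) + 2592 = (459*(-1/909) - 1515) + 2592 = (-51/101 - 1515) + 2592 = -153066/101 + 2592 = 108726/101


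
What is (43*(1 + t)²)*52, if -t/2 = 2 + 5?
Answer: 377884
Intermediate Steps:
t = -14 (t = -2*(2 + 5) = -2*7 = -14)
(43*(1 + t)²)*52 = (43*(1 - 14)²)*52 = (43*(-13)²)*52 = (43*169)*52 = 7267*52 = 377884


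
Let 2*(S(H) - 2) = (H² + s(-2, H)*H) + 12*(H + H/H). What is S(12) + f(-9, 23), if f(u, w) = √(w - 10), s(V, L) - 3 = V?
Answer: 158 + √13 ≈ 161.61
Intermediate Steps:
s(V, L) = 3 + V
f(u, w) = √(-10 + w)
S(H) = 8 + H²/2 + 13*H/2 (S(H) = 2 + ((H² + (3 - 2)*H) + 12*(H + H/H))/2 = 2 + ((H² + 1*H) + 12*(H + 1))/2 = 2 + ((H² + H) + 12*(1 + H))/2 = 2 + ((H + H²) + (12 + 12*H))/2 = 2 + (12 + H² + 13*H)/2 = 2 + (6 + H²/2 + 13*H/2) = 8 + H²/2 + 13*H/2)
S(12) + f(-9, 23) = (8 + (½)*12² + (13/2)*12) + √(-10 + 23) = (8 + (½)*144 + 78) + √13 = (8 + 72 + 78) + √13 = 158 + √13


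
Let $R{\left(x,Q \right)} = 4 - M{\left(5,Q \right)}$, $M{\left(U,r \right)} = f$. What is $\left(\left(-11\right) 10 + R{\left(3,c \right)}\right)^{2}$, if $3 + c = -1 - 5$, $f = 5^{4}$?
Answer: $534361$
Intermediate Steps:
$f = 625$
$c = -9$ ($c = -3 - 6 = -9$)
$M{\left(U,r \right)} = 625$
$R{\left(x,Q \right)} = -621$ ($R{\left(x,Q \right)} = 4 - 625 = -621$)
$\left(\left(-11\right) 10 + R{\left(3,c \right)}\right)^{2} = \left(\left(-11\right) 10 - 621\right)^{2} = \left(-110 - 621\right)^{2} = \left(-731\right)^{2} = 534361$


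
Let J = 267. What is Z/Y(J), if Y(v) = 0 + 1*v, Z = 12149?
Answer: 12149/267 ≈ 45.502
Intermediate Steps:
Y(v) = v (Y(v) = 0 + v = v)
Z/Y(J) = 12149/267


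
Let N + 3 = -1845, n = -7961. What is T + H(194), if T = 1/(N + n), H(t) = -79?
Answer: -774912/9809 ≈ -79.000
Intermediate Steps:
N = -1848 (N = -3 - 1845 = -1848)
T = -1/9809 (T = 1/(-1848 - 7961) = 1/(-9809) = -1/9809 ≈ -0.00010195)
T + H(194) = -1/9809 - 79 = -774912/9809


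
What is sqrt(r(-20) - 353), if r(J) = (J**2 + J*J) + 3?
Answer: 15*sqrt(2) ≈ 21.213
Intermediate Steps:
r(J) = 3 + 2*J**2 (r(J) = (J**2 + J**2) + 3 = 2*J**2 + 3 = 3 + 2*J**2)
sqrt(r(-20) - 353) = sqrt((3 + 2*(-20)**2) - 353) = sqrt((3 + 2*400) - 353) = sqrt((3 + 800) - 353) = sqrt(803 - 353) = sqrt(450) = 15*sqrt(2)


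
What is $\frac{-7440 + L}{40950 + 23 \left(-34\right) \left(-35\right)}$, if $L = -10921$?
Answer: $- \frac{43}{160} \approx -0.26875$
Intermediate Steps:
$\frac{-7440 + L}{40950 + 23 \left(-34\right) \left(-35\right)} = \frac{-7440 - 10921}{40950 + 23 \left(-34\right) \left(-35\right)} = - \frac{18361}{40950 - -27370} = - \frac{18361}{40950 + 27370} = - \frac{18361}{68320} = \left(-18361\right) \frac{1}{68320} = - \frac{43}{160}$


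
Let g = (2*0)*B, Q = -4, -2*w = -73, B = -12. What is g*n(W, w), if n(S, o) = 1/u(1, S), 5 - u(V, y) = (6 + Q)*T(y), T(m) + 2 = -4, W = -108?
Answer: 0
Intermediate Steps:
T(m) = -6 (T(m) = -2 - 4 = -6)
w = 73/2 (w = -½*(-73) = 73/2 ≈ 36.500)
u(V, y) = 17 (u(V, y) = 5 - (6 - 4)*(-6) = 5 - 2*(-6) = 5 - 1*(-12) = 5 + 12 = 17)
n(S, o) = 1/17
g = 0 (g = (2*0)*(-12) = 0*(-12) = 0)
g*n(W, w) = 0*(1/17) = 0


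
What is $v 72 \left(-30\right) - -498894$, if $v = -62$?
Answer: $632814$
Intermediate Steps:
$v 72 \left(-30\right) - -498894 = \left(-62\right) 72 \left(-30\right) - -498894 = \left(-4464\right) \left(-30\right) + 498894 = 133920 + 498894 = 632814$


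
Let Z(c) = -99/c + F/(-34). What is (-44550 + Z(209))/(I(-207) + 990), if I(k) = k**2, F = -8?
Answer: -14389727/14159997 ≈ -1.0162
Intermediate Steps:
Z(c) = 4/17 - 99/c (Z(c) = -99/c - 8/(-34) = -99/c - 8*(-1/34) = -99/c + 4/17 = 4/17 - 99/c)
(-44550 + Z(209))/(I(-207) + 990) = (-44550 + (4/17 - 99/209))/((-207)**2 + 990) = (-44550 + (4/17 - 99*1/209))/(42849 + 990) = (-44550 + (4/17 - 9/19))/43839 = (-44550 - 77/323)*(1/43839) = -14389727/323*1/43839 = -14389727/14159997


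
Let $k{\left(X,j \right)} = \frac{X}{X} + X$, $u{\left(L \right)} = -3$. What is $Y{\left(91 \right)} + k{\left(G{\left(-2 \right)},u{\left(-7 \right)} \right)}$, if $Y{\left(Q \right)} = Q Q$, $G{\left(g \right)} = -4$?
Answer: $8278$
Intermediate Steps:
$k{\left(X,j \right)} = 1 + X$
$Y{\left(Q \right)} = Q^{2}$
$Y{\left(91 \right)} + k{\left(G{\left(-2 \right)},u{\left(-7 \right)} \right)} = 91^{2} + \left(1 - 4\right) = 8281 - 3 = 8278$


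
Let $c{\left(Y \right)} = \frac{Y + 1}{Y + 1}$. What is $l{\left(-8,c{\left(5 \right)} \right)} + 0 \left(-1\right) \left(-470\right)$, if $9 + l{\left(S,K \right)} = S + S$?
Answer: $-25$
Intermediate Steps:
$c{\left(Y \right)} = 1$ ($c{\left(Y \right)} = \frac{1 + Y}{1 + Y} = 1$)
$l{\left(S,K \right)} = -9 + 2 S$ ($l{\left(S,K \right)} = -9 + \left(S + S\right) = -9 + 2 S$)
$l{\left(-8,c{\left(5 \right)} \right)} + 0 \left(-1\right) \left(-470\right) = \left(-9 + 2 \left(-8\right)\right) + 0 \left(-1\right) \left(-470\right) = \left(-9 - 16\right) + 0 \left(-470\right) = -25 + 0 = -25$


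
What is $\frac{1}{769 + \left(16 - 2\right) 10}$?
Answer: $\frac{1}{909} \approx 0.0011001$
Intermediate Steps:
$\frac{1}{769 + \left(16 - 2\right) 10} = \frac{1}{769 + 14 \cdot 10} = \frac{1}{769 + 140} = \frac{1}{909}$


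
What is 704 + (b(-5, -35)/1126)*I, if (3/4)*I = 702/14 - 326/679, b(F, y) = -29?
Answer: 805413206/1146831 ≈ 702.29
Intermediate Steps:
I = 134884/2037 (I = 4*(702/14 - 326/679)/3 = 4*(702*(1/14) - 326*1/679)/3 = 4*(351/7 - 326/679)/3 = (4/3)*(33721/679) = 134884/2037 ≈ 66.217)
704 + (b(-5, -35)/1126)*I = 704 - 29/1126*(134884/2037) = 704 - 29*1/1126*(134884/2037) = 704 - 29/1126*134884/2037 = 704 - 1955818/1146831 = 805413206/1146831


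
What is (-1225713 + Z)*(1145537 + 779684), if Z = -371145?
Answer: -3074304555618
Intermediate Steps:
(-1225713 + Z)*(1145537 + 779684) = (-1225713 - 371145)*(1145537 + 779684) = -1596858*1925221 = -3074304555618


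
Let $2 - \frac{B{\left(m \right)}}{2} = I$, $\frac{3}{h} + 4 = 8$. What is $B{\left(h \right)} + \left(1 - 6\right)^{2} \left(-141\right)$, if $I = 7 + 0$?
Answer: $-3535$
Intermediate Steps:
$h = \frac{3}{4}$ ($h = \frac{3}{-4 + 8} = \frac{3}{4} \approx 0.75$)
$I = 7$
$B{\left(m \right)} = -10$ ($B{\left(m \right)} = 4 - 14 = -10$)
$B{\left(h \right)} + \left(1 - 6\right)^{2} \left(-141\right) = -10 + \left(1 - 6\right)^{2} \left(-141\right) = -10 + \left(-5\right)^{2} \left(-141\right) = -10 + 25 \left(-141\right) = -10 - 3525 = -3535$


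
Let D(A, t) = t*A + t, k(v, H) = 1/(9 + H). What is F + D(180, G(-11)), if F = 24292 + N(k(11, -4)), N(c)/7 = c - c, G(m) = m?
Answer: 22301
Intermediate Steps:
N(c) = 0 (N(c) = 7*(c - c) = 7*0 = 0)
D(A, t) = t + A*t (D(A, t) = A*t + t = t + A*t)
F = 24292 (F = 24292 + 0 = 24292)
F + D(180, G(-11)) = 24292 - 11*(1 + 180) = 24292 - 11*181 = 24292 - 1991 = 22301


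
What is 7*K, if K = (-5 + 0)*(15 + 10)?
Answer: -875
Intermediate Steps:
K = -125 (K = -5*25 = -125)
7*K = 7*(-125) = -875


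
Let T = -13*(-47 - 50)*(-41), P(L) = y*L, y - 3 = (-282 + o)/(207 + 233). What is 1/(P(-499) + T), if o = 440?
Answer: -220/11742981 ≈ -1.8735e-5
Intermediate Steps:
y = 739/220 (y = 3 + (-282 + 440)/(207 + 233) = 3 + 158/440 = 3 + 158*(1/440) = 3 + 79/220 = 739/220 ≈ 3.3591)
P(L) = 739*L/220
T = -51701 (T = -13*(-97)*(-41) = 1261*(-41) = -51701)
1/(P(-499) + T) = 1/((739/220)*(-499) - 51701) = 1/(-368761/220 - 51701) = 1/(-11742981/220) = -220/11742981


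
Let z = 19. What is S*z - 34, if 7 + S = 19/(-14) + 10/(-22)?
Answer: -31019/154 ≈ -201.42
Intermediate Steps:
S = -1357/154 (S = -7 + (19/(-14) + 10/(-22)) = -7 + (19*(-1/14) + 10*(-1/22)) = -7 + (-19/14 - 5/11) = -7 - 279/154 = -1357/154 ≈ -8.8117)
S*z - 34 = -1357/154*19 - 34 = -25783/154 - 34 = -31019/154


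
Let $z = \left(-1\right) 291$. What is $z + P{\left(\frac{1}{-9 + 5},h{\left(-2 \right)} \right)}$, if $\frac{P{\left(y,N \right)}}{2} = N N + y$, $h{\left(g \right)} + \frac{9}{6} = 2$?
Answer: $-291$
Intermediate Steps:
$h{\left(g \right)} = \frac{1}{2}$ ($h{\left(g \right)} = - \frac{3}{2} + 2 = \frac{1}{2}$)
$z = -291$
$P{\left(y,N \right)} = 2 y + 2 N^{2}$ ($P{\left(y,N \right)} = 2 \left(N N + y\right) = 2 \left(N^{2} + y\right) = 2 \left(y + N^{2}\right) = 2 y + 2 N^{2}$)
$z + P{\left(\frac{1}{-9 + 5},h{\left(-2 \right)} \right)} = -291 + \left(\frac{2}{-9 + 5} + \frac{2}{4}\right) = -291 + \left(\frac{2}{-4} + 2 \cdot \frac{1}{4}\right) = -291 + \left(2 \left(- \frac{1}{4}\right) + \frac{1}{2}\right) = -291 + \left(- \frac{1}{2} + \frac{1}{2}\right) = -291 + 0 = -291$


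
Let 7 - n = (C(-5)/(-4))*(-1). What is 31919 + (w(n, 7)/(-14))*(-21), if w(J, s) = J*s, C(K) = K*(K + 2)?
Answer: 255625/8 ≈ 31953.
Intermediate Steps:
C(K) = K*(2 + K)
n = 13/4 (n = 7 - -5*(2 - 5)/(-4)*(-1) = 7 - -5*(-3)*(-1/4)*(-1) = 7 - 15*(-1/4)*(-1) = 7 - (-15)*(-1)/4 = 7 - 1*15/4 = 7 - 15/4 = 13/4 ≈ 3.2500)
31919 + (w(n, 7)/(-14))*(-21) = 31919 + (((13/4)*7)/(-14))*(-21) = 31919 + ((91/4)*(-1/14))*(-21) = 31919 - 13/8*(-21) = 31919 + 273/8 = 255625/8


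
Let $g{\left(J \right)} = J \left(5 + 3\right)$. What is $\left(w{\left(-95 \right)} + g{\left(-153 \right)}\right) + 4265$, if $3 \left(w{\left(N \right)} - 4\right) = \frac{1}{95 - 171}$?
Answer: $\frac{694259}{228} \approx 3045.0$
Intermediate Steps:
$g{\left(J \right)} = 8 J$ ($g{\left(J \right)} = J 8 = 8 J$)
$w{\left(N \right)} = \frac{911}{228}$ ($w{\left(N \right)} = 4 + \frac{1}{3 \left(95 - 171\right)} = 4 + \frac{1}{3 \left(-76\right)} = 4 + \frac{1}{3} \left(- \frac{1}{76}\right) = 4 - \frac{1}{228} = \frac{911}{228}$)
$\left(w{\left(-95 \right)} + g{\left(-153 \right)}\right) + 4265 = \left(\frac{911}{228} + 8 \left(-153\right)\right) + 4265 = \left(\frac{911}{228} - 1224\right) + 4265 = - \frac{278161}{228} + 4265 = \frac{694259}{228}$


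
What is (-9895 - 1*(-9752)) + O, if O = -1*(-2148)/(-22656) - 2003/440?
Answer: -15331673/103840 ≈ -147.65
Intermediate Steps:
O = -482553/103840 (O = 2148*(-1/22656) - 2003*1/440 = -179/1888 - 2003/440 = -482553/103840 ≈ -4.6471)
(-9895 - 1*(-9752)) + O = (-9895 - 1*(-9752)) - 482553/103840 = (-9895 + 9752) - 482553/103840 = -143 - 482553/103840 = -15331673/103840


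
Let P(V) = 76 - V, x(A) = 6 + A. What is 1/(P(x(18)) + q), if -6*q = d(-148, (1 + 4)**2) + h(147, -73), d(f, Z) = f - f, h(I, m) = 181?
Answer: 6/131 ≈ 0.045802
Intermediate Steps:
d(f, Z) = 0
q = -181/6 (q = -(0 + 181)/6 = -1/6*181 = -181/6 ≈ -30.167)
1/(P(x(18)) + q) = 1/((76 - (6 + 18)) - 181/6) = 1/((76 - 1*24) - 181/6) = 1/((76 - 24) - 181/6) = 1/(52 - 181/6) = 1/(131/6) = 6/131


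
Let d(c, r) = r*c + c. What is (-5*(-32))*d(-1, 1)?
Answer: -320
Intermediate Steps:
d(c, r) = c + c*r (d(c, r) = c*r + c = c + c*r)
(-5*(-32))*d(-1, 1) = (-5*(-32))*(-(1 + 1)) = 160*(-1*2) = 160*(-2) = -320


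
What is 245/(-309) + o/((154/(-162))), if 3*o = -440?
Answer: 332005/2163 ≈ 153.49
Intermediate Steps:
o = -440/3 (o = (⅓)*(-440) = -440/3 ≈ -146.67)
245/(-309) + o/((154/(-162))) = 245/(-309) - 440/(3*(154/(-162))) = 245*(-1/309) - 440/(3*(154*(-1/162))) = -245/309 - 440/(3*(-77/81)) = -245/309 - 440/3*(-81/77) = -245/309 + 1080/7 = 332005/2163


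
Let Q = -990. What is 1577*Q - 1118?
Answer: -1562348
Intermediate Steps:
1577*Q - 1118 = 1577*(-990) - 1118 = -1561230 - 1118 = -1562348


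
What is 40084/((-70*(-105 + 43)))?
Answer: 10021/1085 ≈ 9.2359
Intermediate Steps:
40084/((-70*(-105 + 43))) = 40084/((-70*(-62))) = 40084/4340 = 40084*(1/4340) = 10021/1085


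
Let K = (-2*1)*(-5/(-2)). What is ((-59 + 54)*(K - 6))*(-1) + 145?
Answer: 90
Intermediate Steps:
K = -5 (K = -(-10)*(-1)/2 = -2*5/2 = -5)
((-59 + 54)*(K - 6))*(-1) + 145 = ((-59 + 54)*(-5 - 6))*(-1) + 145 = -5*(-11)*(-1) + 145 = 55*(-1) + 145 = -55 + 145 = 90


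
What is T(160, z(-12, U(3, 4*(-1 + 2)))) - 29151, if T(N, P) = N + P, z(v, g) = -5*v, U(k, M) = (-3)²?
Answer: -28931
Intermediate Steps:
U(k, M) = 9
T(160, z(-12, U(3, 4*(-1 + 2)))) - 29151 = (160 - 5*(-12)) - 29151 = (160 + 60) - 29151 = 220 - 29151 = -28931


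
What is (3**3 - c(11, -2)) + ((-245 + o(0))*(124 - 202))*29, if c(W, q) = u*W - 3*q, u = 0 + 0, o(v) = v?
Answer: 554211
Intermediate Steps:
u = 0
c(W, q) = -3*q (c(W, q) = 0*W - 3*q = 0 - 3*q = -3*q)
(3**3 - c(11, -2)) + ((-245 + o(0))*(124 - 202))*29 = (3**3 - (-3)*(-2)) + ((-245 + 0)*(124 - 202))*29 = (27 - 1*6) - 245*(-78)*29 = (27 - 6) + 19110*29 = 21 + 554190 = 554211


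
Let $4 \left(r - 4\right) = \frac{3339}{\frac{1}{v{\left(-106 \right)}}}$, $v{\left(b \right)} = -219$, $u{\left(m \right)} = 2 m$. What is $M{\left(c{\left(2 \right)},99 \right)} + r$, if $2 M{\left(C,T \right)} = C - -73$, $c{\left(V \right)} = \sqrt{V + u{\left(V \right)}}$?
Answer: $- \frac{731079}{4} + \frac{\sqrt{6}}{2} \approx -1.8277 \cdot 10^{5}$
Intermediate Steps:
$c{\left(V \right)} = \sqrt{3} \sqrt{V}$ ($c{\left(V \right)} = \sqrt{V + 2 V} = \sqrt{3 V} = \sqrt{3} \sqrt{V}$)
$M{\left(C,T \right)} = \frac{73}{2} + \frac{C}{2}$ ($M{\left(C,T \right)} = \frac{C - -73}{2} = \frac{C + 73}{2} = \frac{73 + C}{2} = \frac{73}{2} + \frac{C}{2}$)
$r = - \frac{731225}{4}$ ($r = 4 + \frac{3339 \frac{1}{\frac{1}{-219}}}{4} = 4 + \frac{3339 \frac{1}{- \frac{1}{219}}}{4} = 4 + \frac{3339 \left(-219\right)}{4} = 4 + \frac{1}{4} \left(-731241\right) = 4 - \frac{731241}{4} = - \frac{731225}{4} \approx -1.8281 \cdot 10^{5}$)
$M{\left(c{\left(2 \right)},99 \right)} + r = \left(\frac{73}{2} + \frac{\sqrt{3} \sqrt{2}}{2}\right) - \frac{731225}{4} = \left(\frac{73}{2} + \frac{\sqrt{6}}{2}\right) - \frac{731225}{4} = - \frac{731079}{4} + \frac{\sqrt{6}}{2}$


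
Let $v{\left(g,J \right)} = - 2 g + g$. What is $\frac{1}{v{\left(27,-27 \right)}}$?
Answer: $- \frac{1}{27} \approx -0.037037$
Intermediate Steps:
$v{\left(g,J \right)} = - g$
$\frac{1}{v{\left(27,-27 \right)}} = \frac{1}{\left(-1\right) 27} = \frac{1}{-27} = - \frac{1}{27}$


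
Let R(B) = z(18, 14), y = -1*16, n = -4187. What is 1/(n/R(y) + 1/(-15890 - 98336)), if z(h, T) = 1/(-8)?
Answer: 114226/3826114095 ≈ 2.9854e-5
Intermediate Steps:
y = -16
z(h, T) = -⅛
R(B) = -⅛
1/(n/R(y) + 1/(-15890 - 98336)) = 1/(-4187/(-⅛) + 1/(-15890 - 98336)) = 1/(-4187*(-8) + 1/(-114226)) = 1/(33496 - 1/114226) = 1/(3826114095/114226) = 114226/3826114095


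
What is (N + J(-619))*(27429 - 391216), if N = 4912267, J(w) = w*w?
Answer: -1926407865836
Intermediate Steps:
J(w) = w²
(N + J(-619))*(27429 - 391216) = (4912267 + (-619)²)*(27429 - 391216) = (4912267 + 383161)*(-363787) = 5295428*(-363787) = -1926407865836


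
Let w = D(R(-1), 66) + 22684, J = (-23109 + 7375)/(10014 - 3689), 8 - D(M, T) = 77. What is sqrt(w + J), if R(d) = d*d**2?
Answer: sqrt(36185107673)/1265 ≈ 150.37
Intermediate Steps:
R(d) = d**3
D(M, T) = -69 (D(M, T) = 8 - 1*77 = 8 - 77 = -69)
J = -15734/6325 ≈ -2.4876
w = 22615 (w = -69 + 22684 = 22615)
sqrt(w + J) = sqrt(22615 - 15734/6325) = sqrt(143024141/6325) = sqrt(36185107673)/1265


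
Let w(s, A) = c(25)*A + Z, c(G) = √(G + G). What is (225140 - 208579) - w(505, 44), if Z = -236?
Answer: 16797 - 220*√2 ≈ 16486.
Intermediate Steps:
c(G) = √2*√G (c(G) = √(2*G) = √2*√G)
w(s, A) = -236 + 5*A*√2 (w(s, A) = (√2*√25)*A - 236 = (√2*5)*A - 236 = (5*√2)*A - 236 = 5*A*√2 - 236 = -236 + 5*A*√2)
(225140 - 208579) - w(505, 44) = (225140 - 208579) - (-236 + 5*44*√2) = 16561 - (-236 + 220*√2) = 16561 + (236 - 220*√2) = 16797 - 220*√2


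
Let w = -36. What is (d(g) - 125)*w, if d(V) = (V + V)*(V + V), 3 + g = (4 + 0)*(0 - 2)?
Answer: -12924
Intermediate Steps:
g = -11 (g = -3 + (4 + 0)*(0 - 2) = -3 + 4*(-2) = -3 - 8 = -11)
d(V) = 4*V**2 (d(V) = (2*V)*(2*V) = 4*V**2)
(d(g) - 125)*w = (4*(-11)**2 - 125)*(-36) = (4*121 - 125)*(-36) = (484 - 125)*(-36) = 359*(-36) = -12924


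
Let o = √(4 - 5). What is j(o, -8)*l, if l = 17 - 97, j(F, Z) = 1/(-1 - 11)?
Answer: 20/3 ≈ 6.6667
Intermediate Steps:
o = I (o = √(-1) = I ≈ 1.0*I)
j(F, Z) = -1/12 (j(F, Z) = 1/(-12) = -1/12)
l = -80
j(o, -8)*l = -1/12*(-80) = 20/3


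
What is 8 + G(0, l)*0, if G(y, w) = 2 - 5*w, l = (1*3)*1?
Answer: 8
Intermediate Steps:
l = 3 (l = 3*1 = 3)
8 + G(0, l)*0 = 8 + (2 - 5*3)*0 = 8 + (2 - 15)*0 = 8 - 13*0 = 8 + 0 = 8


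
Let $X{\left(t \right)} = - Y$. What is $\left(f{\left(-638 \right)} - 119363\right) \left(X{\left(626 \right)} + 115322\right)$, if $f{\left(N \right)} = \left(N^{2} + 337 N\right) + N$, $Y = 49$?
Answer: $8303921101$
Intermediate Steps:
$X{\left(t \right)} = -49$ ($X{\left(t \right)} = \left(-1\right) 49 = -49$)
$f{\left(N \right)} = N^{2} + 338 N$
$\left(f{\left(-638 \right)} - 119363\right) \left(X{\left(626 \right)} + 115322\right) = \left(- 638 \left(338 - 638\right) - 119363\right) \left(-49 + 115322\right) = \left(\left(-638\right) \left(-300\right) - 119363\right) 115273 = \left(191400 - 119363\right) 115273 = 72037 \cdot 115273 = 8303921101$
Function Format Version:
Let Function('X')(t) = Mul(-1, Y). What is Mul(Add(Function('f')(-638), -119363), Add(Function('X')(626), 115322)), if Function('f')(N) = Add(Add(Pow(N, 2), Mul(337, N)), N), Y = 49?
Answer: 8303921101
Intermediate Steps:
Function('X')(t) = -49 (Function('X')(t) = Mul(-1, 49) = -49)
Function('f')(N) = Add(Pow(N, 2), Mul(338, N))
Mul(Add(Function('f')(-638), -119363), Add(Function('X')(626), 115322)) = Mul(Add(Mul(-638, Add(338, -638)), -119363), Add(-49, 115322)) = Mul(Add(Mul(-638, -300), -119363), 115273) = Mul(Add(191400, -119363), 115273) = Mul(72037, 115273) = 8303921101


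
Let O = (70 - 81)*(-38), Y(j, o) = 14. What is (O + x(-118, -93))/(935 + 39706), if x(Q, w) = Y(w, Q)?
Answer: 144/13547 ≈ 0.010630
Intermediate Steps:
x(Q, w) = 14
O = 418 (O = -11*(-38) = 418)
(O + x(-118, -93))/(935 + 39706) = (418 + 14)/(935 + 39706) = 432/40641 = 432*(1/40641) = 144/13547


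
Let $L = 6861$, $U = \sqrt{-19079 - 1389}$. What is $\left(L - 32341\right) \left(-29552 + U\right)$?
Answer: $752984960 - 50960 i \sqrt{5117} \approx 7.5299 \cdot 10^{8} - 3.6453 \cdot 10^{6} i$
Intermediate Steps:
$U = 2 i \sqrt{5117}$ ($U = \sqrt{-20468} = 2 i \sqrt{5117} \approx 143.07 i$)
$\left(L - 32341\right) \left(-29552 + U\right) = \left(6861 - 32341\right) \left(-29552 + 2 i \sqrt{5117}\right) = - 25480 \left(-29552 + 2 i \sqrt{5117}\right) = 752984960 - 50960 i \sqrt{5117}$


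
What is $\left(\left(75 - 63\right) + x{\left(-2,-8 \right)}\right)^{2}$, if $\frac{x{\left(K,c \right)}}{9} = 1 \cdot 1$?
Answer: $441$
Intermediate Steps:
$x{\left(K,c \right)} = 9$ ($x{\left(K,c \right)} = 9 \cdot 1 \cdot 1 = 9 \cdot 1 = 9$)
$\left(\left(75 - 63\right) + x{\left(-2,-8 \right)}\right)^{2} = \left(\left(75 - 63\right) + 9\right)^{2} = \left(12 + 9\right)^{2} = 21^{2} = 441$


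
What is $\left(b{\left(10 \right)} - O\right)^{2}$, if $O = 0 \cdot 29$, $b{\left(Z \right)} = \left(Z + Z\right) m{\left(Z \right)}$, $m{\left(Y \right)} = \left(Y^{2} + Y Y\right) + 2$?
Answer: $16321600$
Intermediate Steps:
$m{\left(Y \right)} = 2 + 2 Y^{2}$ ($m{\left(Y \right)} = \left(Y^{2} + Y^{2}\right) + 2 = 2 Y^{2} + 2 = 2 + 2 Y^{2}$)
$b{\left(Z \right)} = 2 Z \left(2 + 2 Z^{2}\right)$ ($b{\left(Z \right)} = \left(Z + Z\right) \left(2 + 2 Z^{2}\right) = 2 Z \left(2 + 2 Z^{2}\right)$)
$O = 0$
$\left(b{\left(10 \right)} - O\right)^{2} = \left(4 \cdot 10 \left(1 + 10^{2}\right) - 0\right)^{2} = \left(4 \cdot 10 \left(1 + 100\right) + 0\right)^{2} = \left(4 \cdot 10 \cdot 101 + 0\right)^{2} = \left(4040 + 0\right)^{2} = 4040^{2} = 16321600$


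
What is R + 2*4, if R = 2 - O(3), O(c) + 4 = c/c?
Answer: 13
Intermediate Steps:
O(c) = -3 (O(c) = -4 + c/c = -4 + 1 = -3)
R = 5 (R = 2 - 1*(-3) = 2 + 3 = 5)
R + 2*4 = 5 + 2*4 = 5 + 8 = 13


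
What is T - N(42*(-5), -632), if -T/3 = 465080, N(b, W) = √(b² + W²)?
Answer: -1395240 - 2*√110881 ≈ -1.3959e+6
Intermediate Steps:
N(b, W) = √(W² + b²)
T = -1395240 (T = -3*465080 = -1395240)
T - N(42*(-5), -632) = -1395240 - √((-632)² + (42*(-5))²) = -1395240 - √(399424 + (-210)²) = -1395240 - √(399424 + 44100) = -1395240 - √443524 = -1395240 - 2*√110881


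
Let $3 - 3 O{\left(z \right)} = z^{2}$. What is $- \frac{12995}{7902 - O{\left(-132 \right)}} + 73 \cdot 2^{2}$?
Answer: $\frac{3990033}{13709} \approx 291.05$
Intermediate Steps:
$O{\left(z \right)} = 1 - \frac{z^{2}}{3}$
$- \frac{12995}{7902 - O{\left(-132 \right)}} + 73 \cdot 2^{2} = - \frac{12995}{7902 - \left(1 - \frac{\left(-132\right)^{2}}{3}\right)} + 73 \cdot 2^{2} = - \frac{12995}{7902 - \left(1 - 5808\right)} + 73 \cdot 4 = - \frac{12995}{7902 - \left(1 - 5808\right)} + 292 = - \frac{12995}{7902 - -5807} + 292 = - \frac{12995}{7902 + 5807} + 292 = - \frac{12995}{13709} + 292 = \frac{3990033}{13709}$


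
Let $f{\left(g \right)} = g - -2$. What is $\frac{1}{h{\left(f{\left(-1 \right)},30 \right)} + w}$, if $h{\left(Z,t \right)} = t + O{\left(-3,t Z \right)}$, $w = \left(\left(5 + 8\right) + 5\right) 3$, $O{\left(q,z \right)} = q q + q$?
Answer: $\frac{1}{90} \approx 0.011111$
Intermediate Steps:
$f{\left(g \right)} = 2 + g$ ($f{\left(g \right)} = g + 2 = 2 + g$)
$O{\left(q,z \right)} = q + q^{2}$ ($O{\left(q,z \right)} = q^{2} + q = q + q^{2}$)
$w = 54$ ($w = \left(13 + 5\right) 3 = 18 \cdot 3 = 54$)
$h{\left(Z,t \right)} = 6 + t$ ($h{\left(Z,t \right)} = t - 3 \left(1 - 3\right) = t - -6 = t + 6 = 6 + t$)
$\frac{1}{h{\left(f{\left(-1 \right)},30 \right)} + w} = \frac{1}{\left(6 + 30\right) + 54} = \frac{1}{36 + 54} = \frac{1}{90}$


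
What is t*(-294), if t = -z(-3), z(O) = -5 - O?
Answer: -588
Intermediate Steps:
t = 2 (t = -(-5 - 1*(-3)) = -(-5 + 3) = -1*(-2) = 2)
t*(-294) = 2*(-294) = -588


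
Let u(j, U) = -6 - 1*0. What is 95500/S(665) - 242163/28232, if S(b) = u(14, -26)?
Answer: -1348804489/84696 ≈ -15925.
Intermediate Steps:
u(j, U) = -6 (u(j, U) = -6 + 0 = -6)
S(b) = -6
95500/S(665) - 242163/28232 = 95500/(-6) - 242163/28232 = 95500*(-⅙) - 242163*1/28232 = -47750/3 - 242163/28232 = -1348804489/84696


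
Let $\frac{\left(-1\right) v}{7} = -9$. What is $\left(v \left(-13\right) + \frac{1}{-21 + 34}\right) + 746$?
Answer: $- \frac{948}{13} \approx -72.923$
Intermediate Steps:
$v = 63$ ($v = \left(-7\right) \left(-9\right) = 63$)
$\left(v \left(-13\right) + \frac{1}{-21 + 34}\right) + 746 = \left(63 \left(-13\right) + \frac{1}{-21 + 34}\right) + 746 = \left(-819 + \frac{1}{13}\right) + 746 = - \frac{10646}{13} + 746 = - \frac{948}{13}$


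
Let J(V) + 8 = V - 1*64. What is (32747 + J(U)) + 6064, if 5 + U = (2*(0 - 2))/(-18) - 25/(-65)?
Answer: 4531949/117 ≈ 38735.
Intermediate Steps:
U = -514/117 (U = -5 + ((2*(0 - 2))/(-18) - 25/(-65)) = -5 + ((2*(-2))*(-1/18) - 25*(-1/65)) = -5 + (-4*(-1/18) + 5/13) = -5 + (2/9 + 5/13) = -5 + 71/117 = -514/117 ≈ -4.3932)
J(V) = -72 + V (J(V) = -8 + (V - 1*64) = -8 + (V - 64) = -8 + (-64 + V) = -72 + V)
(32747 + J(U)) + 6064 = (32747 + (-72 - 514/117)) + 6064 = (32747 - 8938/117) + 6064 = 3822461/117 + 6064 = 4531949/117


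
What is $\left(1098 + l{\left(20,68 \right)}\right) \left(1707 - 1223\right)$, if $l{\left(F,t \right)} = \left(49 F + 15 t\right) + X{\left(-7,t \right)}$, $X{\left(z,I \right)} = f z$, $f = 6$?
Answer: $1479104$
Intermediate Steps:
$X{\left(z,I \right)} = 6 z$
$l{\left(F,t \right)} = -42 + 15 t + 49 F$ ($l{\left(F,t \right)} = \left(49 F + 15 t\right) + 6 \left(-7\right) = \left(15 t + 49 F\right) - 42 = -42 + 15 t + 49 F$)
$\left(1098 + l{\left(20,68 \right)}\right) \left(1707 - 1223\right) = \left(1098 + \left(-42 + 15 \cdot 68 + 49 \cdot 20\right)\right) \left(1707 - 1223\right) = \left(1098 + \left(-42 + 1020 + 980\right)\right) 484 = \left(1098 + 1958\right) 484 = 3056 \cdot 484 = 1479104$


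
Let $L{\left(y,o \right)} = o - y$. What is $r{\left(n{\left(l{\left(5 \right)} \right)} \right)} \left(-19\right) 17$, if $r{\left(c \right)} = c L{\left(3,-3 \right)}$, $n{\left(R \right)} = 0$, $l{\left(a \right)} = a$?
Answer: $0$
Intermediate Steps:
$r{\left(c \right)} = - 6 c$ ($r{\left(c \right)} = c \left(-3 - 3\right) = c \left(-6\right) = - 6 c$)
$r{\left(n{\left(l{\left(5 \right)} \right)} \right)} \left(-19\right) 17 = \left(-6\right) 0 \left(-19\right) 17 = 0 \left(-19\right) 17 = 0 \cdot 17 = 0$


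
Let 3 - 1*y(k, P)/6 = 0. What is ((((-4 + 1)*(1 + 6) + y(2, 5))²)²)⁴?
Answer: 43046721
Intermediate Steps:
y(k, P) = 18 (y(k, P) = 18 - 6*0 = 18 + 0 = 18)
((((-4 + 1)*(1 + 6) + y(2, 5))²)²)⁴ = ((((-4 + 1)*(1 + 6) + 18)²)²)⁴ = (((-3*7 + 18)²)²)⁴ = (((-21 + 18)²)²)⁴ = (((-3)²)²)⁴ = (9²)⁴ = 81⁴ = 43046721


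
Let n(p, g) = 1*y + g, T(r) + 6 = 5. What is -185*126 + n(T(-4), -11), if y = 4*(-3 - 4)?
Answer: -23349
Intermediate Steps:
T(r) = -1 (T(r) = -6 + 5 = -1)
y = -28 (y = 4*(-7) = -28)
n(p, g) = -28 + g (n(p, g) = 1*(-28) + g = -28 + g)
-185*126 + n(T(-4), -11) = -185*126 + (-28 - 11) = -23310 - 39 = -23349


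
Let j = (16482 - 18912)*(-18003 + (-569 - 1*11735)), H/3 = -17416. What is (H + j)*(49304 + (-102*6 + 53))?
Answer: 3587327928690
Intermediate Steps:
H = -52248 (H = 3*(-17416) = -52248)
j = 73646010 (j = -2430*(-18003 + (-569 - 11735)) = -2430*(-18003 - 12304) = -2430*(-30307) = 73646010)
(H + j)*(49304 + (-102*6 + 53)) = (-52248 + 73646010)*(49304 + (-102*6 + 53)) = 73593762*(49304 + (-612 + 53)) = 73593762*(49304 - 559) = 73593762*48745 = 3587327928690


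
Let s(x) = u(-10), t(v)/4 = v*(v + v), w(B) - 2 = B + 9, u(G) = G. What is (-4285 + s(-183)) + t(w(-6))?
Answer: -4095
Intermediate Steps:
w(B) = 11 + B (w(B) = 2 + (B + 9) = 2 + (9 + B) = 11 + B)
t(v) = 8*v² (t(v) = 4*(v*(v + v)) = 4*(v*(2*v)) = 4*(2*v²) = 8*v²)
s(x) = -10
(-4285 + s(-183)) + t(w(-6)) = (-4285 - 10) + 8*(11 - 6)² = -4295 + 8*5² = -4295 + 8*25 = -4295 + 200 = -4095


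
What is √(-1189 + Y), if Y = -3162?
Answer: I*√4351 ≈ 65.962*I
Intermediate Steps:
√(-1189 + Y) = √(-1189 - 3162) = √(-4351) = I*√4351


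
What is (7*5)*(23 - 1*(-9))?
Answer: 1120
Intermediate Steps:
(7*5)*(23 - 1*(-9)) = 35*(23 + 9) = 35*32 = 1120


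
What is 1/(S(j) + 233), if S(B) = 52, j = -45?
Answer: 1/285 ≈ 0.0035088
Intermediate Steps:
1/(S(j) + 233) = 1/(52 + 233) = 1/285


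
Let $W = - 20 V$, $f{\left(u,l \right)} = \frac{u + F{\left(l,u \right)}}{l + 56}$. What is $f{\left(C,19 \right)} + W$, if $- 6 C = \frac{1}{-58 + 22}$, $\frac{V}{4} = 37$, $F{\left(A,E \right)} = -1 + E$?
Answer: $- \frac{23976107}{8100} \approx -2960.0$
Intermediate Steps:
$V = 148$ ($V = 4 \cdot 37 = 148$)
$C = \frac{1}{216}$ ($C = - \frac{1}{6 \left(-58 + 22\right)} = - \frac{1}{6 \left(-36\right)} = \left(- \frac{1}{6}\right) \left(- \frac{1}{36}\right) = \frac{1}{216} \approx 0.0046296$)
$f{\left(u,l \right)} = \frac{-1 + 2 u}{56 + l}$ ($f{\left(u,l \right)} = \frac{u + \left(-1 + u\right)}{l + 56} = \frac{-1 + 2 u}{56 + l}$)
$W = -2960$ ($W = \left(-20\right) 148 = -2960$)
$f{\left(C,19 \right)} + W = \frac{-1 + 2 \cdot \frac{1}{216}}{56 + 19} - 2960 = \frac{-1 + \frac{1}{108}}{75} - 2960 = \frac{1}{75} \left(- \frac{107}{108}\right) - 2960 = - \frac{107}{8100} - 2960 = - \frac{23976107}{8100}$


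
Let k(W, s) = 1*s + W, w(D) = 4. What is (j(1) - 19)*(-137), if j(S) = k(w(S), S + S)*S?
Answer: 1781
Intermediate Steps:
k(W, s) = W + s (k(W, s) = s + W = W + s)
j(S) = S*(4 + 2*S) (j(S) = (4 + (S + S))*S = (4 + 2*S)*S = S*(4 + 2*S))
(j(1) - 19)*(-137) = (2*1*(2 + 1) - 19)*(-137) = (2*1*3 - 19)*(-137) = (6 - 19)*(-137) = -13*(-137) = 1781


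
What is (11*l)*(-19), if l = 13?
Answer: -2717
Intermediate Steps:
(11*l)*(-19) = (11*13)*(-19) = 143*(-19) = -2717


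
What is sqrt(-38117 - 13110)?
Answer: I*sqrt(51227) ≈ 226.33*I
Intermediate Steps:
sqrt(-38117 - 13110) = sqrt(-51227) = I*sqrt(51227)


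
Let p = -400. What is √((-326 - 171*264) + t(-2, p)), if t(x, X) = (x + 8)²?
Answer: I*√45434 ≈ 213.15*I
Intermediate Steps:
t(x, X) = (8 + x)²
√((-326 - 171*264) + t(-2, p)) = √((-326 - 171*264) + (8 - 2)²) = √((-326 - 45144) + 6²) = √(-45470 + 36) = √(-45434) = I*√45434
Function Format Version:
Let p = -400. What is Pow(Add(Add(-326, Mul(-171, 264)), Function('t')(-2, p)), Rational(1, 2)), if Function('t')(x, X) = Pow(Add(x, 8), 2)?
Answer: Mul(I, Pow(45434, Rational(1, 2))) ≈ Mul(213.15, I)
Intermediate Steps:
Function('t')(x, X) = Pow(Add(8, x), 2)
Pow(Add(Add(-326, Mul(-171, 264)), Function('t')(-2, p)), Rational(1, 2)) = Pow(Add(Add(-326, Mul(-171, 264)), Pow(Add(8, -2), 2)), Rational(1, 2)) = Pow(Add(Add(-326, -45144), Pow(6, 2)), Rational(1, 2)) = Pow(Add(-45470, 36), Rational(1, 2)) = Pow(-45434, Rational(1, 2)) = Mul(I, Pow(45434, Rational(1, 2)))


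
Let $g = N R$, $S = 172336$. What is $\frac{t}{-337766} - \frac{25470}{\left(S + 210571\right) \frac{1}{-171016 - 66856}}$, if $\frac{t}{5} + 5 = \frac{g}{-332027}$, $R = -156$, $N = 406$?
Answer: $\frac{679456414702103704345}{42942036623059574} \approx 15823.0$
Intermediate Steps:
$g = -63336$ ($g = 406 \left(-156\right) = -63336$)
$t = - \frac{7983995}{332027}$ ($t = -25 + 5 \left(- \frac{63336}{-332027}\right) = -25 + 5 \left(\left(-63336\right) \left(- \frac{1}{332027}\right)\right) = -25 + 5 \cdot \frac{63336}{332027} = -25 + \frac{316680}{332027} = - \frac{7983995}{332027} \approx -24.046$)
$\frac{t}{-337766} - \frac{25470}{\left(S + 210571\right) \frac{1}{-171016 - 66856}} = - \frac{7983995}{332027 \left(-337766\right)} - \frac{25470}{\left(172336 + 210571\right) \frac{1}{-171016 - 66856}} = \left(- \frac{7983995}{332027}\right) \left(- \frac{1}{337766}\right) - \frac{25470}{382907 \frac{1}{-237872}} = \frac{7983995}{112147431682} - \frac{25470}{382907 \left(- \frac{1}{237872}\right)} = \frac{7983995}{112147431682} - \frac{25470}{- \frac{382907}{237872}} = \frac{7983995}{112147431682} - - \frac{6058599840}{382907} = \frac{7983995}{112147431682} + \frac{6058599840}{382907} = \frac{679456414702103704345}{42942036623059574}$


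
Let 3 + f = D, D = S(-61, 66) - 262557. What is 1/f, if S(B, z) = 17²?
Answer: -1/262271 ≈ -3.8128e-6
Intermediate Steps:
S(B, z) = 289
D = -262268 (D = 289 - 262557 = -262268)
f = -262271 (f = -3 - 262268 = -262271)
1/f = 1/(-262271) = -1/262271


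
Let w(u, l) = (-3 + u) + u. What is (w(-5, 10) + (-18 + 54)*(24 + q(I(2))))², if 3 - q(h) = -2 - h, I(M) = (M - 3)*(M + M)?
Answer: 786769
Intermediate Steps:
I(M) = 2*M*(-3 + M) (I(M) = (-3 + M)*(2*M) = 2*M*(-3 + M))
q(h) = 5 + h (q(h) = 3 - (-2 - h) = 3 + (2 + h) = 5 + h)
w(u, l) = -3 + 2*u
(w(-5, 10) + (-18 + 54)*(24 + q(I(2))))² = ((-3 + 2*(-5)) + (-18 + 54)*(24 + (5 + 2*2*(-3 + 2))))² = ((-3 - 10) + 36*(24 + (5 + 2*2*(-1))))² = (-13 + 36*(24 + (5 - 4)))² = (-13 + 36*(24 + 1))² = (-13 + 36*25)² = (-13 + 900)² = 887² = 786769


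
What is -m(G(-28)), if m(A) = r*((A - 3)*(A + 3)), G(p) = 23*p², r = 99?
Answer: -32190148485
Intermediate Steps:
m(A) = 99*(-3 + A)*(3 + A) (m(A) = 99*((A - 3)*(A + 3)) = 99*((-3 + A)*(3 + A)) = 99*(-3 + A)*(3 + A))
-m(G(-28)) = -(-891 + 99*(23*(-28)²)²) = -(-891 + 99*(23*784)²) = -(-891 + 99*18032²) = -(-891 + 99*325153024) = -(-891 + 32190149376) = -1*32190148485 = -32190148485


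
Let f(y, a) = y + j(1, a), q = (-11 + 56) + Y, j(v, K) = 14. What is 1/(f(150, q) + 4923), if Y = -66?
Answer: 1/5087 ≈ 0.00019658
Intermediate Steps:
q = -21 (q = (-11 + 56) - 66 = 45 - 66 = -21)
f(y, a) = 14 + y (f(y, a) = y + 14 = 14 + y)
1/(f(150, q) + 4923) = 1/((14 + 150) + 4923) = 1/(164 + 4923) = 1/5087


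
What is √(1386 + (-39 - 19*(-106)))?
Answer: √3361 ≈ 57.974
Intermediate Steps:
√(1386 + (-39 - 19*(-106))) = √(1386 + (-39 + 2014)) = √(1386 + 1975) = √3361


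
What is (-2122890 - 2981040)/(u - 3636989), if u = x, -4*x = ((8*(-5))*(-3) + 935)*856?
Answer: 5103930/3862759 ≈ 1.3213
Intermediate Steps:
x = -225770 (x = -((8*(-5))*(-3) + 935)*856/4 = -(-40*(-3) + 935)*856/4 = -(120 + 935)*856/4 = -1055*856/4 = -1/4*903080 = -225770)
u = -225770
(-2122890 - 2981040)/(u - 3636989) = (-2122890 - 2981040)/(-225770 - 3636989) = -5103930/(-3862759) = -5103930*(-1/3862759) = 5103930/3862759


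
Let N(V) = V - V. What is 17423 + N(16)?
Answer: 17423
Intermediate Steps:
N(V) = 0
17423 + N(16) = 17423 + 0 = 17423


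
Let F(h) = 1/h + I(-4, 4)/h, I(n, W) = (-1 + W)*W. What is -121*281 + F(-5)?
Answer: -170018/5 ≈ -34004.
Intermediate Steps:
I(n, W) = W*(-1 + W)
F(h) = 13/h (F(h) = 1/h + (4*(-1 + 4))/h = 1/h + (4*3)/h = 1/h + 12/h = 13/h)
-121*281 + F(-5) = -121*281 + 13/(-5) = -34001 + 13*(-1/5) = -34001 - 13/5 = -170018/5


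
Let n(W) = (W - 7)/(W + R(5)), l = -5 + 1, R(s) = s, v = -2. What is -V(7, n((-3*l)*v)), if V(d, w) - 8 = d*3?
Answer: -29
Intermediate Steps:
l = -4
n(W) = (-7 + W)/(5 + W) (n(W) = (W - 7)/(W + 5) = (-7 + W)/(5 + W))
V(d, w) = 8 + 3*d (V(d, w) = 8 + d*3 = 8 + 3*d)
-V(7, n((-3*l)*v)) = -(8 + 3*7) = -(8 + 21) = -1*29 = -29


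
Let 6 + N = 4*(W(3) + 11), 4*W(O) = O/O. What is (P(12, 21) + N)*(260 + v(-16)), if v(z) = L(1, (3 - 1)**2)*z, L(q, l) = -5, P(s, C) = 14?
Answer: 18020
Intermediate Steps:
W(O) = 1/4 (W(O) = (O/O)/4 = (1/4)*1 = 1/4)
v(z) = -5*z
N = 39 (N = -6 + 4*(1/4 + 11) = -6 + 4*(45/4) = -6 + 45 = 39)
(P(12, 21) + N)*(260 + v(-16)) = (14 + 39)*(260 - 5*(-16)) = 53*(260 + 80) = 53*340 = 18020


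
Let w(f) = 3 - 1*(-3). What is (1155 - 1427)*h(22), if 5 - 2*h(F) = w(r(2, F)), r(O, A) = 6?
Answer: 136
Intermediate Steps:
w(f) = 6 (w(f) = 3 + 3 = 6)
h(F) = -½ (h(F) = 5/2 - ½*6 = 5/2 - 3 = -½)
(1155 - 1427)*h(22) = (1155 - 1427)*(-½) = -272*(-½) = 136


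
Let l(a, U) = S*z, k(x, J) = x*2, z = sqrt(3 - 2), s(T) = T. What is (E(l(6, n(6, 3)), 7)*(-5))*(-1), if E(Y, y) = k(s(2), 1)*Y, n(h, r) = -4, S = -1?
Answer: -20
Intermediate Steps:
z = 1 (z = sqrt(1) = 1)
k(x, J) = 2*x
l(a, U) = -1 (l(a, U) = -1*1 = -1)
E(Y, y) = 4*Y (E(Y, y) = (2*2)*Y = 4*Y)
(E(l(6, n(6, 3)), 7)*(-5))*(-1) = ((4*(-1))*(-5))*(-1) = -4*(-5)*(-1) = 20*(-1) = -20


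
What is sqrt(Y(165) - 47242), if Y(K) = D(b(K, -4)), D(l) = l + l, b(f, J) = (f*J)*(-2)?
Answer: I*sqrt(44602) ≈ 211.19*I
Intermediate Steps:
b(f, J) = -2*J*f (b(f, J) = (J*f)*(-2) = -2*J*f)
D(l) = 2*l
Y(K) = 16*K (Y(K) = 2*(-2*(-4)*K) = 2*(8*K) = 16*K)
sqrt(Y(165) - 47242) = sqrt(16*165 - 47242) = sqrt(2640 - 47242) = sqrt(-44602) = I*sqrt(44602)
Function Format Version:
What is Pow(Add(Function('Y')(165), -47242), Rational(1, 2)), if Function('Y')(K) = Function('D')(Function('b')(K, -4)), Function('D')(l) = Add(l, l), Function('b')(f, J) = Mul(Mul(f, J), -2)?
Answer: Mul(I, Pow(44602, Rational(1, 2))) ≈ Mul(211.19, I)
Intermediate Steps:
Function('b')(f, J) = Mul(-2, J, f) (Function('b')(f, J) = Mul(Mul(J, f), -2) = Mul(-2, J, f))
Function('D')(l) = Mul(2, l)
Function('Y')(K) = Mul(16, K) (Function('Y')(K) = Mul(2, Mul(-2, -4, K)) = Mul(2, Mul(8, K)) = Mul(16, K))
Pow(Add(Function('Y')(165), -47242), Rational(1, 2)) = Pow(Add(Mul(16, 165), -47242), Rational(1, 2)) = Pow(Add(2640, -47242), Rational(1, 2)) = Pow(-44602, Rational(1, 2)) = Mul(I, Pow(44602, Rational(1, 2)))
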